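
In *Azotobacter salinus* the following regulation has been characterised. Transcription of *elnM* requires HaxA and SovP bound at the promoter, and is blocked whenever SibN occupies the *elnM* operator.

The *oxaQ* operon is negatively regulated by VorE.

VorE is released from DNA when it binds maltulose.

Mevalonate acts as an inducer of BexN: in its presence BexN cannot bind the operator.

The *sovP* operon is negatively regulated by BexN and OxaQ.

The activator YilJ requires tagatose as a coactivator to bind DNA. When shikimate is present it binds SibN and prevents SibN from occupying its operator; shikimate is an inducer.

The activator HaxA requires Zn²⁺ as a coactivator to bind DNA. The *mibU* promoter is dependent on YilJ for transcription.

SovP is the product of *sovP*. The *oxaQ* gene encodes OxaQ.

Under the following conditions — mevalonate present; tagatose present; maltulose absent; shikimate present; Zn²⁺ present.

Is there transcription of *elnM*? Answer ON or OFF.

ON

Zn²⁺ is present, so HaxA is active.
Shikimate is present, so SibN is inactive.
Mevalonate is present, so BexN is inactive.
Maltulose is absent, so VorE is active.
With repressor VorE bound, *oxaQ* is not transcribed.
So OxaQ is not produced.
With no repressor bound, *sovP* is transcribed.
So SovP is produced and active.
No repressor is bound and HaxA and SovP are active, so *elnM* is transcribed.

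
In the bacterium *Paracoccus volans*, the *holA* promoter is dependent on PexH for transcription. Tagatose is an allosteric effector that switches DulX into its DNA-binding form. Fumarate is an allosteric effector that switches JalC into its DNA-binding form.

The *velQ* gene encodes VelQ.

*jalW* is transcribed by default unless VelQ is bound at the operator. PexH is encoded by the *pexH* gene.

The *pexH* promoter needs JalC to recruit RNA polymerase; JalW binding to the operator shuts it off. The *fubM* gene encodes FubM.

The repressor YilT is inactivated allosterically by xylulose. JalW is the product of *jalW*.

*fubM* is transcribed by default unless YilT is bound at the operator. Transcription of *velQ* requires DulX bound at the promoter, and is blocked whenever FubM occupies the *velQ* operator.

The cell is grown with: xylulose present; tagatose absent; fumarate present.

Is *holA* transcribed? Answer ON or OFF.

OFF

Xylulose is present, so YilT is inactive.
With no repressor bound, *fubM* is transcribed.
So FubM is produced and active.
Tagatose is absent, so DulX is inactive.
With repressor FubM bound, *velQ* is not transcribed.
So VelQ is not produced.
With no repressor bound, *jalW* is transcribed.
So JalW is produced and active.
Fumarate is present, so JalC is active.
With repressor JalW bound, *pexH* is not transcribed.
So PexH is not produced.
Required activator PexH is absent, so *holA* is not transcribed.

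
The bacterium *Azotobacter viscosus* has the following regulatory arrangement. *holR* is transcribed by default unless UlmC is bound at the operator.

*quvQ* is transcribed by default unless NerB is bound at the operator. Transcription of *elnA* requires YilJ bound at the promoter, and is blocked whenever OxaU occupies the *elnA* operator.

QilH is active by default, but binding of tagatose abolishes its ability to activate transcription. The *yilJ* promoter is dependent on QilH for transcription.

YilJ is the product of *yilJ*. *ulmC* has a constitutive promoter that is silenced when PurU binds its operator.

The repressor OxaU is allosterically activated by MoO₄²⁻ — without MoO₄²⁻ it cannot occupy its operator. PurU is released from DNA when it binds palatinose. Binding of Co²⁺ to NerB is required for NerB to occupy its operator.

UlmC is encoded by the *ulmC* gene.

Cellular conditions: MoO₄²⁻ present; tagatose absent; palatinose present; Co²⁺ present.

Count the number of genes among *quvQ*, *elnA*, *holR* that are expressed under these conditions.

Co²⁺ is present, so NerB is active.
With repressor NerB bound, *quvQ* is not transcribed.
→ *quvQ* is OFF.
MoO₄²⁻ is present, so OxaU is active.
Tagatose is absent, so QilH is active.
No repressor is bound and QilH is active, so *yilJ* is transcribed.
So YilJ is produced and active.
With repressor OxaU bound, *elnA* is not transcribed.
→ *elnA* is OFF.
Palatinose is present, so PurU is inactive.
With no repressor bound, *ulmC* is transcribed.
So UlmC is produced and active.
With repressor UlmC bound, *holR* is not transcribed.
→ *holR* is OFF.
0 of the 3 genes are transcribed.

0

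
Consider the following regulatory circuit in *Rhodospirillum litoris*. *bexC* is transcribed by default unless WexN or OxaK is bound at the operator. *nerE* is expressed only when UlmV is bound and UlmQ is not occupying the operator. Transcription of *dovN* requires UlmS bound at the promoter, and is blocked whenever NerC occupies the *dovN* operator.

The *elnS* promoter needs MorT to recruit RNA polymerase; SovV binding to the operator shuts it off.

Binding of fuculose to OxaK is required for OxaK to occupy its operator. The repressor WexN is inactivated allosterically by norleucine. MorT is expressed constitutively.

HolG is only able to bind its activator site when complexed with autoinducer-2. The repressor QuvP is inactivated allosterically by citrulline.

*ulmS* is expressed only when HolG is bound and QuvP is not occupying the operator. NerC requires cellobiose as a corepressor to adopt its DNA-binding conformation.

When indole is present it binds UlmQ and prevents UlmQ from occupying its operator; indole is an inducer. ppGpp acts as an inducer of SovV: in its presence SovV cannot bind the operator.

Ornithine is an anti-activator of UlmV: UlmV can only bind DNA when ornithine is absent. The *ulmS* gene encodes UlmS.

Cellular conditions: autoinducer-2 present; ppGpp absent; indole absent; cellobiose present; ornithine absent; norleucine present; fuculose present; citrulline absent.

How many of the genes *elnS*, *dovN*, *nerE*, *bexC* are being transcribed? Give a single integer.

MorT is produced constitutively and is active.
ppGpp is absent, so SovV is active.
With repressor SovV bound, *elnS* is not transcribed.
→ *elnS* is OFF.
Cellobiose is present, so NerC is active.
Citrulline is absent, so QuvP is active.
Autoinducer-2 is present, so HolG is active.
With repressor QuvP bound, *ulmS* is not transcribed.
So UlmS is not produced.
With repressor NerC bound, *dovN* is not transcribed.
→ *dovN* is OFF.
Indole is absent, so UlmQ is active.
Ornithine is absent, so UlmV is active.
With repressor UlmQ bound, *nerE* is not transcribed.
→ *nerE* is OFF.
Norleucine is present, so WexN is inactive.
Fuculose is present, so OxaK is active.
With repressor OxaK bound, *bexC* is not transcribed.
→ *bexC* is OFF.
0 of the 4 genes are transcribed.

0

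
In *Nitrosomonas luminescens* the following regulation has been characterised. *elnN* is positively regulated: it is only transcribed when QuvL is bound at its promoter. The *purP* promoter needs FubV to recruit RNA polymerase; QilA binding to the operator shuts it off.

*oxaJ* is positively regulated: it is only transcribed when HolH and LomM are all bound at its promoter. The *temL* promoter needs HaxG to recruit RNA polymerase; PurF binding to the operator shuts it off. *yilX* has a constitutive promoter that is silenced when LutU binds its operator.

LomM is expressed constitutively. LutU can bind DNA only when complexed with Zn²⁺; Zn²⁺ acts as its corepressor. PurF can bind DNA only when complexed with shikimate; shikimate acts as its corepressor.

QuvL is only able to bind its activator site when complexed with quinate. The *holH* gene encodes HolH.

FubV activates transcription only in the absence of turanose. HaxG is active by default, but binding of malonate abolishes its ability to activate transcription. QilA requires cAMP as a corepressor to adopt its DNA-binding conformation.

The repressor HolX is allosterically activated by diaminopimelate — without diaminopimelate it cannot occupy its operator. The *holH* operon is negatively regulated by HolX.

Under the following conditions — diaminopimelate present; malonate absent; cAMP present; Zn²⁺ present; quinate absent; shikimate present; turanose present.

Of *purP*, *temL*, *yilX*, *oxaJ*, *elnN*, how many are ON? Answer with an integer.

0

cAMP is present, so QilA is active.
Turanose is present, so FubV is inactive.
With repressor QilA bound, *purP* is not transcribed.
→ *purP* is OFF.
Shikimate is present, so PurF is active.
Malonate is absent, so HaxG is active.
With repressor PurF bound, *temL* is not transcribed.
→ *temL* is OFF.
Zn²⁺ is present, so LutU is active.
With repressor LutU bound, *yilX* is not transcribed.
→ *yilX* is OFF.
Diaminopimelate is present, so HolX is active.
With repressor HolX bound, *holH* is not transcribed.
So HolH is not produced.
LomM is produced constitutively and is active.
Required activator HolH is absent, so *oxaJ* is not transcribed.
→ *oxaJ* is OFF.
Quinate is absent, so QuvL is inactive.
Required activator QuvL is absent, so *elnN* is not transcribed.
→ *elnN* is OFF.
0 of the 5 genes are transcribed.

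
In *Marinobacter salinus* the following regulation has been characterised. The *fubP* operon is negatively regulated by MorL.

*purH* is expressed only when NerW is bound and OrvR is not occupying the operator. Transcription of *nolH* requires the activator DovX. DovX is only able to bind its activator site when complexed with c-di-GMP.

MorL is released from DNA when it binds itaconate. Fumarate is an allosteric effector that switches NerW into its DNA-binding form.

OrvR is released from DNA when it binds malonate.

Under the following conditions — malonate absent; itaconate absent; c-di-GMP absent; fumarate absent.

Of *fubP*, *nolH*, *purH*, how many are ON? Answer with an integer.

Itaconate is absent, so MorL is active.
With repressor MorL bound, *fubP* is not transcribed.
→ *fubP* is OFF.
c-di-GMP is absent, so DovX is inactive.
Required activator DovX is absent, so *nolH* is not transcribed.
→ *nolH* is OFF.
Malonate is absent, so OrvR is active.
Fumarate is absent, so NerW is inactive.
With repressor OrvR bound, *purH* is not transcribed.
→ *purH* is OFF.
0 of the 3 genes are transcribed.

0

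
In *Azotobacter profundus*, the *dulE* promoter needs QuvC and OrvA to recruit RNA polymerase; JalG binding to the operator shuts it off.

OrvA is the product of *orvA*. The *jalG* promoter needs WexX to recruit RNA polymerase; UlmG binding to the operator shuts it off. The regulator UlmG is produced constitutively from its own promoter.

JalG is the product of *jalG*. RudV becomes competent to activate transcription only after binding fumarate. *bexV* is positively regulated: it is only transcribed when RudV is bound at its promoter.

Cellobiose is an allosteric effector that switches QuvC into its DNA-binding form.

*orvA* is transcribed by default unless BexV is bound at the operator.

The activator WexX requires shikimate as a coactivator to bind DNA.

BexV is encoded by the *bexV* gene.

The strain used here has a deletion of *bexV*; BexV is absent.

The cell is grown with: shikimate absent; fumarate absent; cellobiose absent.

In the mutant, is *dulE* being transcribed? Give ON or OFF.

OFF

Cellobiose is absent, so QuvC is inactive.
Shikimate is absent, so WexX is inactive.
UlmG is produced constitutively and is active.
With repressor UlmG bound, *jalG* is not transcribed.
So JalG is not produced.
BexV is non-functional in this strain, so it has no effect.
With no repressor bound, *orvA* is transcribed.
So OrvA is produced and active.
Required activator QuvC is absent, so *dulE* is not transcribed.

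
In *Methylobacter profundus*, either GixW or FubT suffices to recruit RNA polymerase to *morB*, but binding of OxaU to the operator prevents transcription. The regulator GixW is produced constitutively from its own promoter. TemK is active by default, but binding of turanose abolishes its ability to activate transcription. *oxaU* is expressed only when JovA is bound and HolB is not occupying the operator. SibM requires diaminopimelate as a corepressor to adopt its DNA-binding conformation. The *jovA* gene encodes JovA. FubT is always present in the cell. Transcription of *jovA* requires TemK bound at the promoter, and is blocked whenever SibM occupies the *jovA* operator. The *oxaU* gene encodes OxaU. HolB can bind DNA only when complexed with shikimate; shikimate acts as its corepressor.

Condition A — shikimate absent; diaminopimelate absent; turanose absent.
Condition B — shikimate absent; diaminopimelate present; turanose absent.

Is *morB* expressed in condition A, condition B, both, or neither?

B only

Condition A:
GixW is produced constitutively and is active.
FubT is produced constitutively and is active.
Shikimate is absent, so HolB is inactive.
Diaminopimelate is absent, so SibM is inactive.
Turanose is absent, so TemK is active.
No repressor is bound and TemK is active, so *jovA* is transcribed.
So JovA is produced and active.
No repressor is bound and JovA is active, so *oxaU* is transcribed.
So OxaU is produced and active.
With repressor OxaU bound, *morB* is not transcribed.
→ *morB* is OFF in A.
Condition B:
GixW is produced constitutively and is active.
FubT is produced constitutively and is active.
Shikimate is absent, so HolB is inactive.
Diaminopimelate is present, so SibM is active.
Turanose is absent, so TemK is active.
With repressor SibM bound, *jovA* is not transcribed.
So JovA is not produced.
Required activator JovA is absent, so *oxaU* is not transcribed.
So OxaU is not produced.
Activator GixW is present, so *morB* is transcribed.
→ *morB* is ON in B.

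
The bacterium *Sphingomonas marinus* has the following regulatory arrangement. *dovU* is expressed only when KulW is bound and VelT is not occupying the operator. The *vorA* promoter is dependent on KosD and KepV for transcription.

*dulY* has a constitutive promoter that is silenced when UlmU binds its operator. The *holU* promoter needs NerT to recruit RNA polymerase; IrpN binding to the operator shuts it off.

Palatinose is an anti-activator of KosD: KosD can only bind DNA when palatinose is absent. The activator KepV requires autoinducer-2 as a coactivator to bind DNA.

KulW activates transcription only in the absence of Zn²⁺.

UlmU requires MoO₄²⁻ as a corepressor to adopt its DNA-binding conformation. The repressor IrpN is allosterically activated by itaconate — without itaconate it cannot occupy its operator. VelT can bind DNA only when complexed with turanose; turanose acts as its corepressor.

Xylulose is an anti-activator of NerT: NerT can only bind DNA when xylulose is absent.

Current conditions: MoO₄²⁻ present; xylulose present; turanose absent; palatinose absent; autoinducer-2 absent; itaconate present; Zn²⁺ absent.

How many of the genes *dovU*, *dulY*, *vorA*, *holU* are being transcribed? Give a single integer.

1

Turanose is absent, so VelT is inactive.
Zn²⁺ is absent, so KulW is active.
No repressor is bound and KulW is active, so *dovU* is transcribed.
→ *dovU* is ON.
MoO₄²⁻ is present, so UlmU is active.
With repressor UlmU bound, *dulY* is not transcribed.
→ *dulY* is OFF.
Palatinose is absent, so KosD is active.
Autoinducer-2 is absent, so KepV is inactive.
Required activator KepV is absent, so *vorA* is not transcribed.
→ *vorA* is OFF.
Xylulose is present, so NerT is inactive.
Itaconate is present, so IrpN is active.
With repressor IrpN bound, *holU* is not transcribed.
→ *holU* is OFF.
1 of the 4 genes is transcribed.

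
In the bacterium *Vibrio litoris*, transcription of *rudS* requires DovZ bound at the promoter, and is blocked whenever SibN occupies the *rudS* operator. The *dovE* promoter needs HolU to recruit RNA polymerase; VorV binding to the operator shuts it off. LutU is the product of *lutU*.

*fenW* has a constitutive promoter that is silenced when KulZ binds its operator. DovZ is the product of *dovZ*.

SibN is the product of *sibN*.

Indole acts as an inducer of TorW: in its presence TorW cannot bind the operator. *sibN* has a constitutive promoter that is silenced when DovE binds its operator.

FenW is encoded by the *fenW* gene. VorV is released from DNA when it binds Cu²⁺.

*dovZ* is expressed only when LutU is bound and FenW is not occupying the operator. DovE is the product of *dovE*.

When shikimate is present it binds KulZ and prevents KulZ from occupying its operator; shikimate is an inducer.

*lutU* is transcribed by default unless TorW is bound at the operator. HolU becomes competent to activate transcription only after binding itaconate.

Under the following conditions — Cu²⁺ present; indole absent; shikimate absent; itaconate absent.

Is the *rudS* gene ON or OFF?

OFF

Shikimate is absent, so KulZ is active.
With repressor KulZ bound, *fenW* is not transcribed.
So FenW is not produced.
Indole is absent, so TorW is active.
With repressor TorW bound, *lutU* is not transcribed.
So LutU is not produced.
Required activator LutU is absent, so *dovZ* is not transcribed.
So DovZ is not produced.
Itaconate is absent, so HolU is inactive.
Cu²⁺ is present, so VorV is inactive.
Required activator HolU is absent, so *dovE* is not transcribed.
So DovE is not produced.
With no repressor bound, *sibN* is transcribed.
So SibN is produced and active.
With repressor SibN bound, *rudS* is not transcribed.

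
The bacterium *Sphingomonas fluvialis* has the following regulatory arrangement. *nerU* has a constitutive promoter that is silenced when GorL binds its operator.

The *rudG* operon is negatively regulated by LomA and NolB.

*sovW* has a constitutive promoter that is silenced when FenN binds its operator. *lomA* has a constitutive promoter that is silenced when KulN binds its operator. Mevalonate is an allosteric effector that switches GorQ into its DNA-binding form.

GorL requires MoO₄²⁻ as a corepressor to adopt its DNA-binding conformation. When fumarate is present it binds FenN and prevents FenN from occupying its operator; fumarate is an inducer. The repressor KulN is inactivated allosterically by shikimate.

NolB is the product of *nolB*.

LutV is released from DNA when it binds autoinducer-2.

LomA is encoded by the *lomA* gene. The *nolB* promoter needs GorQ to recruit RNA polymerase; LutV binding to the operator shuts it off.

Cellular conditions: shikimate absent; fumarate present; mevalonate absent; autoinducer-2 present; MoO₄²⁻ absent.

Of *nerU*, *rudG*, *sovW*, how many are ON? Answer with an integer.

3

MoO₄²⁻ is absent, so GorL is inactive.
With no repressor bound, *nerU* is transcribed.
→ *nerU* is ON.
Shikimate is absent, so KulN is active.
With repressor KulN bound, *lomA* is not transcribed.
So LomA is not produced.
Autoinducer-2 is present, so LutV is inactive.
Mevalonate is absent, so GorQ is inactive.
Required activator GorQ is absent, so *nolB* is not transcribed.
So NolB is not produced.
With no repressor bound, *rudG* is transcribed.
→ *rudG* is ON.
Fumarate is present, so FenN is inactive.
With no repressor bound, *sovW* is transcribed.
→ *sovW* is ON.
3 of the 3 genes are transcribed.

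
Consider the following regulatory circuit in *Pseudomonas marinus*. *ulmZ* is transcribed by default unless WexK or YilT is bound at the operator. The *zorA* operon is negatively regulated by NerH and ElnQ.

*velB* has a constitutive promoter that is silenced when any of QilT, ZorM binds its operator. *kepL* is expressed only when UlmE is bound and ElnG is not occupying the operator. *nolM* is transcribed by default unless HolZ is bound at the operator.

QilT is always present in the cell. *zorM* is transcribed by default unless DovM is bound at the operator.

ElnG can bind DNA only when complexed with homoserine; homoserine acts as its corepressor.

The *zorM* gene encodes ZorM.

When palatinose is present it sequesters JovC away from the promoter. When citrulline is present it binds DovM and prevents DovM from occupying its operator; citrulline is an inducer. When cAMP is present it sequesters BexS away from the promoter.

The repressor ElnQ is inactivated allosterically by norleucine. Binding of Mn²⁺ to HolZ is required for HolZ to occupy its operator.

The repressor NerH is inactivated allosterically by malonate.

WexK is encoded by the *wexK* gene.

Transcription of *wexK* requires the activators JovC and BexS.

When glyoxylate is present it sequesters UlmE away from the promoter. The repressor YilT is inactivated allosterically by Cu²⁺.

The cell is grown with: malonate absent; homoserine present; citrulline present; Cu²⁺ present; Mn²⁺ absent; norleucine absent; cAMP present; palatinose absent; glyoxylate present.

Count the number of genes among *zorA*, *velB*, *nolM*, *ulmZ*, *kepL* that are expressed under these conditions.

Malonate is absent, so NerH is active.
Norleucine is absent, so ElnQ is active.
With repressor NerH bound, *zorA* is not transcribed.
→ *zorA* is OFF.
QilT is produced constitutively and is active.
Citrulline is present, so DovM is inactive.
With no repressor bound, *zorM* is transcribed.
So ZorM is produced and active.
With repressor QilT bound, *velB* is not transcribed.
→ *velB* is OFF.
Mn²⁺ is absent, so HolZ is inactive.
With no repressor bound, *nolM* is transcribed.
→ *nolM* is ON.
Palatinose is absent, so JovC is active.
cAMP is present, so BexS is inactive.
Required activator BexS is absent, so *wexK* is not transcribed.
So WexK is not produced.
Cu²⁺ is present, so YilT is inactive.
With no repressor bound, *ulmZ* is transcribed.
→ *ulmZ* is ON.
Homoserine is present, so ElnG is active.
Glyoxylate is present, so UlmE is inactive.
With repressor ElnG bound, *kepL* is not transcribed.
→ *kepL* is OFF.
2 of the 5 genes are transcribed.

2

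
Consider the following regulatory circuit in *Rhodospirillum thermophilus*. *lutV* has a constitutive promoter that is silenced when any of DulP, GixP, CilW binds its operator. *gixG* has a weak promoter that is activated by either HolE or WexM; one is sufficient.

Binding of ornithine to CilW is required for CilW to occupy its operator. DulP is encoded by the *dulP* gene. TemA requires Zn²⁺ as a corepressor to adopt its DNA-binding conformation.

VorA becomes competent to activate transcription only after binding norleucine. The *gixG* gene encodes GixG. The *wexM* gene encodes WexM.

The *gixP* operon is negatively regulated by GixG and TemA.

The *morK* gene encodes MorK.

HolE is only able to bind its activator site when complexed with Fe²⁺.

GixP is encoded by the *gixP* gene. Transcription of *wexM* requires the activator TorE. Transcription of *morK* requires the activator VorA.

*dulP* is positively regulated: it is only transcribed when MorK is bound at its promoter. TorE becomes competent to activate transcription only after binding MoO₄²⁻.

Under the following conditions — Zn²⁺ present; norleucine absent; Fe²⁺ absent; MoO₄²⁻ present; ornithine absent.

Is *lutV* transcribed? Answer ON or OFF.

Norleucine is absent, so VorA is inactive.
Required activator VorA is absent, so *morK* is not transcribed.
So MorK is not produced.
Required activator MorK is absent, so *dulP* is not transcribed.
So DulP is not produced.
Fe²⁺ is absent, so HolE is inactive.
MoO₄²⁻ is present, so TorE is active.
No repressor is bound and TorE is active, so *wexM* is transcribed.
So WexM is produced and active.
Activator WexM is present, so *gixG* is transcribed.
So GixG is produced and active.
Zn²⁺ is present, so TemA is active.
With repressor GixG bound, *gixP* is not transcribed.
So GixP is not produced.
Ornithine is absent, so CilW is inactive.
With no repressor bound, *lutV* is transcribed.

ON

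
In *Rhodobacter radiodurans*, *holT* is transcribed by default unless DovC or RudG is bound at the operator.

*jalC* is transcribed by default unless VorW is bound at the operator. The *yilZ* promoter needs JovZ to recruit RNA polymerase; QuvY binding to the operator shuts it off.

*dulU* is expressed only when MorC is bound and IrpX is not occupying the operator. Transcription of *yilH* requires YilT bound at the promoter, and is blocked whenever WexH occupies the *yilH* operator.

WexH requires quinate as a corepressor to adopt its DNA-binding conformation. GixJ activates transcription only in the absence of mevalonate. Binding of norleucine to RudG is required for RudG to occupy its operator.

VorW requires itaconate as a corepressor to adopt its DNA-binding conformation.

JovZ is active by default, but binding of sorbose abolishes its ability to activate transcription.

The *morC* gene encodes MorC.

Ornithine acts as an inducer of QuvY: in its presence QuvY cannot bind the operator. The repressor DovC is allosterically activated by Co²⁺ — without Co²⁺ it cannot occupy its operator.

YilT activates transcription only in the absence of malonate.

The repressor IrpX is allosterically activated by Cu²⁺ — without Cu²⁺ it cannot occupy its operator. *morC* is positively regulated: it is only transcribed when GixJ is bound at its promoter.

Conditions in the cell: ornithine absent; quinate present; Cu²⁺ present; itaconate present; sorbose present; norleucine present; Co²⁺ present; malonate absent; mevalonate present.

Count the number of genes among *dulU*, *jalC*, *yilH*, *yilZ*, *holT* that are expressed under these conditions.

Cu²⁺ is present, so IrpX is active.
Mevalonate is present, so GixJ is inactive.
Required activator GixJ is absent, so *morC* is not transcribed.
So MorC is not produced.
With repressor IrpX bound, *dulU* is not transcribed.
→ *dulU* is OFF.
Itaconate is present, so VorW is active.
With repressor VorW bound, *jalC* is not transcribed.
→ *jalC* is OFF.
Malonate is absent, so YilT is active.
Quinate is present, so WexH is active.
With repressor WexH bound, *yilH* is not transcribed.
→ *yilH* is OFF.
Ornithine is absent, so QuvY is active.
Sorbose is present, so JovZ is inactive.
With repressor QuvY bound, *yilZ* is not transcribed.
→ *yilZ* is OFF.
Co²⁺ is present, so DovC is active.
Norleucine is present, so RudG is active.
With repressor DovC bound, *holT* is not transcribed.
→ *holT* is OFF.
0 of the 5 genes are transcribed.

0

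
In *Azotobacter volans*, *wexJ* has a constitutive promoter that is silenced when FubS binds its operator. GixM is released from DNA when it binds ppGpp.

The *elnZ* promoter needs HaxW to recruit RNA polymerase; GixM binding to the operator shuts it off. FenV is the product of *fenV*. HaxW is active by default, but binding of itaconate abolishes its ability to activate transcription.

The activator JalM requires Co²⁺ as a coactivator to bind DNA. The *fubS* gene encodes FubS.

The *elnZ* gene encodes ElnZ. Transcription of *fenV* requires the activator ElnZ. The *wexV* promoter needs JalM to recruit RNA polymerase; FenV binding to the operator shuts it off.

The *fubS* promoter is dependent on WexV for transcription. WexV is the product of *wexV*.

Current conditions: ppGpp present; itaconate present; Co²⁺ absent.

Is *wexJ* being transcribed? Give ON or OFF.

ON

ppGpp is present, so GixM is inactive.
Itaconate is present, so HaxW is inactive.
Required activator HaxW is absent, so *elnZ* is not transcribed.
So ElnZ is not produced.
Required activator ElnZ is absent, so *fenV* is not transcribed.
So FenV is not produced.
Co²⁺ is absent, so JalM is inactive.
Required activator JalM is absent, so *wexV* is not transcribed.
So WexV is not produced.
Required activator WexV is absent, so *fubS* is not transcribed.
So FubS is not produced.
With no repressor bound, *wexJ* is transcribed.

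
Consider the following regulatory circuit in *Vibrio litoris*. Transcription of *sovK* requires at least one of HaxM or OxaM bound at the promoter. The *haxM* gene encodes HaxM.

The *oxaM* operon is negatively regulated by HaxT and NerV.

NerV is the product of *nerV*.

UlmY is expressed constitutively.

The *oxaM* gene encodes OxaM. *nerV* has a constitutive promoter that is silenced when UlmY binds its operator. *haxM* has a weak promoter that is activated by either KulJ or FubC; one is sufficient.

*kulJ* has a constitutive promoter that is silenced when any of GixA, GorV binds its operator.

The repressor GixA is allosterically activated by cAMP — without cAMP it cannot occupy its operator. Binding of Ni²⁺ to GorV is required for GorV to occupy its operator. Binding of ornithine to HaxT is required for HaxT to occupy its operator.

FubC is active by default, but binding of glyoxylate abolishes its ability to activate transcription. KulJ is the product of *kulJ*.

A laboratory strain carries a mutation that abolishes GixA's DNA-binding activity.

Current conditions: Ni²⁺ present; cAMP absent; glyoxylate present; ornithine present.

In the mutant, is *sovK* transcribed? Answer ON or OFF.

OFF

GixA is non-functional in this strain, so it has no effect.
Ni²⁺ is present, so GorV is active.
With repressor GorV bound, *kulJ* is not transcribed.
So KulJ is not produced.
Glyoxylate is present, so FubC is inactive.
No activator is available at the *haxM* promoter, so *haxM* is not transcribed.
So HaxM is not produced.
Ornithine is present, so HaxT is active.
UlmY is produced constitutively and is active.
With repressor UlmY bound, *nerV* is not transcribed.
So NerV is not produced.
With repressor HaxT bound, *oxaM* is not transcribed.
So OxaM is not produced.
No activator is available at the *sovK* promoter, so *sovK* is not transcribed.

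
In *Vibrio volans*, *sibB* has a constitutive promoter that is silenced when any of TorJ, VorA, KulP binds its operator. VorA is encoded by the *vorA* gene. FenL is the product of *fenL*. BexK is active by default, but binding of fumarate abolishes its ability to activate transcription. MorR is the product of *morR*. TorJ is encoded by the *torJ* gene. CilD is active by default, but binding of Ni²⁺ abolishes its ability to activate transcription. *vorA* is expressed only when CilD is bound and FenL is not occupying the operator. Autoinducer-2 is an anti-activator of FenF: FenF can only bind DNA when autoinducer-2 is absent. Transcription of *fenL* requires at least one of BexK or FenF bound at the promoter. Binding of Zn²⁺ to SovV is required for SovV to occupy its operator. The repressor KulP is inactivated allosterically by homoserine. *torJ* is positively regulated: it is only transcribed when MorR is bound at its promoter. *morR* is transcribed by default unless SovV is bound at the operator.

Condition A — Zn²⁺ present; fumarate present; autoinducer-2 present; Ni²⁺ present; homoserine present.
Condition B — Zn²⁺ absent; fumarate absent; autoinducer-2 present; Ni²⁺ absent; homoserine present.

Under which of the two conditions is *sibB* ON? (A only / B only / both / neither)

A only

Condition A:
Zn²⁺ is present, so SovV is active.
With repressor SovV bound, *morR* is not transcribed.
So MorR is not produced.
Required activator MorR is absent, so *torJ* is not transcribed.
So TorJ is not produced.
Fumarate is present, so BexK is inactive.
Autoinducer-2 is present, so FenF is inactive.
No activator is available at the *fenL* promoter, so *fenL* is not transcribed.
So FenL is not produced.
Ni²⁺ is present, so CilD is inactive.
Required activator CilD is absent, so *vorA* is not transcribed.
So VorA is not produced.
Homoserine is present, so KulP is inactive.
With no repressor bound, *sibB* is transcribed.
→ *sibB* is ON in A.
Condition B:
Zn²⁺ is absent, so SovV is inactive.
With no repressor bound, *morR* is transcribed.
So MorR is produced and active.
No repressor is bound and MorR is active, so *torJ* is transcribed.
So TorJ is produced and active.
Fumarate is absent, so BexK is active.
Autoinducer-2 is present, so FenF is inactive.
Activator BexK is present, so *fenL* is transcribed.
So FenL is produced and active.
Ni²⁺ is absent, so CilD is active.
With repressor FenL bound, *vorA* is not transcribed.
So VorA is not produced.
Homoserine is present, so KulP is inactive.
With repressor TorJ bound, *sibB* is not transcribed.
→ *sibB* is OFF in B.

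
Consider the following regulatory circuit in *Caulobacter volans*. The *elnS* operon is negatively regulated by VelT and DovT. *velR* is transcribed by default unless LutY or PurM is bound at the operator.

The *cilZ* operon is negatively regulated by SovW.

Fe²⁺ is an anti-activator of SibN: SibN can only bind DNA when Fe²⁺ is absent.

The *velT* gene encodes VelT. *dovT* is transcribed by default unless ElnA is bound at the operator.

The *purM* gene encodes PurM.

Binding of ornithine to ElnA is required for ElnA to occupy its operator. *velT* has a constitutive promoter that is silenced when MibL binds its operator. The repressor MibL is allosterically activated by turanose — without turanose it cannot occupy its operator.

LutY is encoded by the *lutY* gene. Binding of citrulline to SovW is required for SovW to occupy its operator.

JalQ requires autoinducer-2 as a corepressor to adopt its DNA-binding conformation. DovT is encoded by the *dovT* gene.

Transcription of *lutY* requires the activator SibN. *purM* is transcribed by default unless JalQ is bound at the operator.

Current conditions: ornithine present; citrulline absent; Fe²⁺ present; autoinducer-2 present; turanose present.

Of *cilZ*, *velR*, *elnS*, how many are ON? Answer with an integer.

Citrulline is absent, so SovW is inactive.
With no repressor bound, *cilZ* is transcribed.
→ *cilZ* is ON.
Fe²⁺ is present, so SibN is inactive.
Required activator SibN is absent, so *lutY* is not transcribed.
So LutY is not produced.
Autoinducer-2 is present, so JalQ is active.
With repressor JalQ bound, *purM* is not transcribed.
So PurM is not produced.
With no repressor bound, *velR* is transcribed.
→ *velR* is ON.
Turanose is present, so MibL is active.
With repressor MibL bound, *velT* is not transcribed.
So VelT is not produced.
Ornithine is present, so ElnA is active.
With repressor ElnA bound, *dovT* is not transcribed.
So DovT is not produced.
With no repressor bound, *elnS* is transcribed.
→ *elnS* is ON.
3 of the 3 genes are transcribed.

3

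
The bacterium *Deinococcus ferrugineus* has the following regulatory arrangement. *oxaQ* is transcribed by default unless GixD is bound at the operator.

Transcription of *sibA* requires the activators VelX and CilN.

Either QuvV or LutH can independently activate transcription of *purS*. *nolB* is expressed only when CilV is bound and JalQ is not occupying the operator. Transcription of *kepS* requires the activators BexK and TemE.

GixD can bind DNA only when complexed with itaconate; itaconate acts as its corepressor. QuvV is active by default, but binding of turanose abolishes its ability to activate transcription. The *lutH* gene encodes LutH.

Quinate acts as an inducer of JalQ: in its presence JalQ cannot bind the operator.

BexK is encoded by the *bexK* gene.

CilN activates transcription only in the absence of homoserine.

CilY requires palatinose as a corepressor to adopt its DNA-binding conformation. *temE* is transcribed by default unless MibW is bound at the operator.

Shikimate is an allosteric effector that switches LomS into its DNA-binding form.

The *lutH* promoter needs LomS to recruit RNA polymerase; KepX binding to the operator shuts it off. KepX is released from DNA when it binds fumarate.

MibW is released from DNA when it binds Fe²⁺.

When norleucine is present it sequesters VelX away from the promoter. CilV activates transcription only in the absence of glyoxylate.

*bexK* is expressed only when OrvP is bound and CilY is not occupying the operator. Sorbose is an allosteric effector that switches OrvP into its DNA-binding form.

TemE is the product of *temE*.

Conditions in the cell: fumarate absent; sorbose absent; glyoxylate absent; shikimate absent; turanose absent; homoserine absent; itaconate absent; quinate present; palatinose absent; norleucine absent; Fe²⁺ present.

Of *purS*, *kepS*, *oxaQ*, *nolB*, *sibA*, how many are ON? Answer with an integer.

4

Turanose is absent, so QuvV is active.
Shikimate is absent, so LomS is inactive.
Fumarate is absent, so KepX is active.
With repressor KepX bound, *lutH* is not transcribed.
So LutH is not produced.
Activator QuvV is present, so *purS* is transcribed.
→ *purS* is ON.
Sorbose is absent, so OrvP is inactive.
Palatinose is absent, so CilY is inactive.
Required activator OrvP is absent, so *bexK* is not transcribed.
So BexK is not produced.
Fe²⁺ is present, so MibW is inactive.
With no repressor bound, *temE* is transcribed.
So TemE is produced and active.
Required activator BexK is absent, so *kepS* is not transcribed.
→ *kepS* is OFF.
Itaconate is absent, so GixD is inactive.
With no repressor bound, *oxaQ* is transcribed.
→ *oxaQ* is ON.
Quinate is present, so JalQ is inactive.
Glyoxylate is absent, so CilV is active.
No repressor is bound and CilV is active, so *nolB* is transcribed.
→ *nolB* is ON.
Norleucine is absent, so VelX is active.
Homoserine is absent, so CilN is active.
No repressor is bound and VelX and CilN are active, so *sibA* is transcribed.
→ *sibA* is ON.
4 of the 5 genes are transcribed.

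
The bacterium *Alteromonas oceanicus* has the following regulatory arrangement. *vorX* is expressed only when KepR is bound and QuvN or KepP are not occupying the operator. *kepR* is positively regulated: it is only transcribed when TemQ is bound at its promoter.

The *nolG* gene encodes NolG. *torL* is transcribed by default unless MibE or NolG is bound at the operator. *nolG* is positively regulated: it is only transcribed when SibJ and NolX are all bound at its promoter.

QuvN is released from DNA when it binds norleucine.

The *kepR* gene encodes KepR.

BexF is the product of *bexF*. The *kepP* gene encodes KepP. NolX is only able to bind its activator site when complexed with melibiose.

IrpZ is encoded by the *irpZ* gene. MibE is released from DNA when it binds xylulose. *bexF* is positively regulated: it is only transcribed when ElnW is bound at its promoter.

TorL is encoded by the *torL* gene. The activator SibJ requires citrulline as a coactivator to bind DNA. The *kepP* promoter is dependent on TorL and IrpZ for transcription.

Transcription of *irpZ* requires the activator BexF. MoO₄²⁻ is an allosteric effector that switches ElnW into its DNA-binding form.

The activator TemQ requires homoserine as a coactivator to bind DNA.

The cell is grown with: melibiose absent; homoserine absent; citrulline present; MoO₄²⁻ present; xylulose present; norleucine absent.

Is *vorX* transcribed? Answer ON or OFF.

Norleucine is absent, so QuvN is active.
Xylulose is present, so MibE is inactive.
Citrulline is present, so SibJ is active.
Melibiose is absent, so NolX is inactive.
Required activator NolX is absent, so *nolG* is not transcribed.
So NolG is not produced.
With no repressor bound, *torL* is transcribed.
So TorL is produced and active.
MoO₄²⁻ is present, so ElnW is active.
No repressor is bound and ElnW is active, so *bexF* is transcribed.
So BexF is produced and active.
No repressor is bound and BexF is active, so *irpZ* is transcribed.
So IrpZ is produced and active.
No repressor is bound and TorL and IrpZ are active, so *kepP* is transcribed.
So KepP is produced and active.
Homoserine is absent, so TemQ is inactive.
Required activator TemQ is absent, so *kepR* is not transcribed.
So KepR is not produced.
With repressor QuvN bound, *vorX* is not transcribed.

OFF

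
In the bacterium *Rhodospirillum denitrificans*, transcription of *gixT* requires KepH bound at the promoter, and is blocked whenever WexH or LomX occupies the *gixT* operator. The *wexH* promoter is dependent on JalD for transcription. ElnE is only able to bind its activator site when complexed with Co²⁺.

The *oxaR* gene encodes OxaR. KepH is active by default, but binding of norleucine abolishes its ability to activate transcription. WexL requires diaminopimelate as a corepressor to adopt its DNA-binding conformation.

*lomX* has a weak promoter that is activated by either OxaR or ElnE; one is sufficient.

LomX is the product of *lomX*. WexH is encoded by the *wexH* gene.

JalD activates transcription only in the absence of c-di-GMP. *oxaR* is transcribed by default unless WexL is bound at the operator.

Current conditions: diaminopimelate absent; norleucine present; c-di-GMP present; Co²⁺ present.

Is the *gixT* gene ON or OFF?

OFF

Norleucine is present, so KepH is inactive.
c-di-GMP is present, so JalD is inactive.
Required activator JalD is absent, so *wexH* is not transcribed.
So WexH is not produced.
Diaminopimelate is absent, so WexL is inactive.
With no repressor bound, *oxaR* is transcribed.
So OxaR is produced and active.
Co²⁺ is present, so ElnE is active.
Activator OxaR is present, so *lomX* is transcribed.
So LomX is produced and active.
With repressor LomX bound, *gixT* is not transcribed.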